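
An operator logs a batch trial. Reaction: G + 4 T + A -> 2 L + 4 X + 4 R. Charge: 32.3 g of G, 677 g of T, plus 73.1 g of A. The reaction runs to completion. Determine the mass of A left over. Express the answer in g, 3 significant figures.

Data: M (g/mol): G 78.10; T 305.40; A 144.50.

13.3 g

n(G) = 32.30 / 78.10 = 0.4136 mol
n(T) = 677.0 / 305.40 = 2.217 mol
n(A) = 73.10 / 144.50 = 0.5059 mol
n/ν → G: 0.4136, T: 0.5543, A: 0.5059; G is limiting.
A consumed = (1/1) × 0.4136 = 0.4136 mol
A remaining = 0.5059 − 0.4136 = 0.09230 mol
mass = 0.09230 × 144.50 = 13.34 g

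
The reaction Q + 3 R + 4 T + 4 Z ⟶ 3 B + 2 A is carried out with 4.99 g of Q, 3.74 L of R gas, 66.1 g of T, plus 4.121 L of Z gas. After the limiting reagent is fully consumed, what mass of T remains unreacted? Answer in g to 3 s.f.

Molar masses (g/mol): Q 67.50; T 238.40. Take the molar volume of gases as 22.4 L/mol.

n(Q) = 4.990 / 67.50 = 0.07393 mol
n(R) = 3.740 / 22.4 = 0.1670 mol
n(T) = 66.10 / 238.40 = 0.2773 mol
n(Z) = 4.121 / 22.4 = 0.1840 mol
n/ν → Q: 0.07393, R: 0.05567, T: 0.06933, Z: 0.04600; Z is limiting.
T consumed = (4/4) × 0.1840 = 0.1840 mol
T remaining = 0.2773 − 0.1840 = 0.09330 mol
mass = 0.09330 × 238.40 = 22.24 g

22.2 g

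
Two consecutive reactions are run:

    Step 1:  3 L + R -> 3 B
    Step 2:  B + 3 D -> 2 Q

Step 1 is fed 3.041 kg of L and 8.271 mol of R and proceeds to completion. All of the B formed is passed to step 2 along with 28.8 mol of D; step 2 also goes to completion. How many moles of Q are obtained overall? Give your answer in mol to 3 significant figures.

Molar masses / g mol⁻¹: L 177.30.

Step 1:
n(L) = 3.041×1000 / 177.30 = 17.15 mol
n(R) = 8.271 mol
n/ν for L = 17.15/3 = 5.717
n/ν for R = 8.271/1 = 8.271
Smallest n/ν is L → limiting reagent.
n(B) produced = (3/3) × 17.15 = 17.15 mol
Step 2:
n(B) available = 17.15 mol
n(D) = 28.80 mol
n/ν for B = 17.15/1 = 17.15
n/ν for D = 28.80/3 = 9.600
Smallest n/ν is D → limiting reagent.
n(Q) = (2/3) × 28.80 = 19.20 mol

19.2 mol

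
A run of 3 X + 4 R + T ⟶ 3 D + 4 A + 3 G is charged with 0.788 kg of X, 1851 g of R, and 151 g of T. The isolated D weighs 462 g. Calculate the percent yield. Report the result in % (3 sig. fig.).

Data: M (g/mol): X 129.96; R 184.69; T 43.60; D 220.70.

34.5 %

n(X) = 0.7880×1000 / 129.96 = 6.063 mol
n(R) = 1851 / 184.69 = 10.02 mol
n(T) = 151.0 / 43.60 = 3.463 mol
n/ν → X: 2.021, R: 2.505, T: 3.463; X is limiting.
theoretical n(D) = (3/3) × 6.063 = 6.063 mol → 1338 g
% yield = 462 / 1338 × 100 = 34.53 %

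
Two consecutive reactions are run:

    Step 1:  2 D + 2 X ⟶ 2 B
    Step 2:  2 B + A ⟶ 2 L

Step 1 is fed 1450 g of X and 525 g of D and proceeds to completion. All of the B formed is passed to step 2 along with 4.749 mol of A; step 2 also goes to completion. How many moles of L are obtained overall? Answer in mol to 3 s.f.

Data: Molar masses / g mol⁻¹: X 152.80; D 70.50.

7.45 mol

Step 1:
n(X) = 1450 / 152.80 = 9.490 mol
n(D) = 525.0 / 70.50 = 7.447 mol
n/ν → X: 4.745, D: 3.724; D is limiting.
n(B) produced = (2/2) × 7.447 = 7.447 mol
Step 2:
n(B) available = 7.447 mol
n(A) = 4.749 mol
n/ν → B: 3.724, A: 4.749; B is limiting.
n(L) = (2/2) × 7.447 = 7.447 mol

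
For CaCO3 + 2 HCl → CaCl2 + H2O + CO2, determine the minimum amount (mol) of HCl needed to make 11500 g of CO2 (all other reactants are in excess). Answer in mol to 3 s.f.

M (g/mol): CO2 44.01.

523 mol

n(CO2) = 11500 / 44.01 = 261.3 mol
n(HCl) = (2/1) × 261.3 = 522.6 mol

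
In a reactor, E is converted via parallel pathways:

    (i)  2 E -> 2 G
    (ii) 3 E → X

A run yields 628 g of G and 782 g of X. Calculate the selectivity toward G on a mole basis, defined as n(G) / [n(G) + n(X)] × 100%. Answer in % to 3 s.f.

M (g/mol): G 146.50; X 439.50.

70.7 %

n(G) = 628 / 146.50 = 4.287 mol
n(X) = 782 / 439.50 = 1.779 mol
selectivity = 4.287/(4.287+1.779) × 100 = 70.67 %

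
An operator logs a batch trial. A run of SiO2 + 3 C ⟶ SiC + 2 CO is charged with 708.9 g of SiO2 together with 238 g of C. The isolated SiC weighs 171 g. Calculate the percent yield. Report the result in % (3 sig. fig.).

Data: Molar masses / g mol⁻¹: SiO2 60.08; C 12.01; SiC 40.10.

64.6 %

n(SiO2) = 708.9 / 60.08 = 11.80 mol
n(C) = 238.0 / 12.01 = 19.82 mol
n/ν for SiO2 = 11.80/1 = 11.80
n/ν for C = 19.82/3 = 6.607
Smallest n/ν is C → limiting reagent.
theoretical n(SiC) = (1/3) × 19.82 = 6.607 mol → 264.9 g
% yield = 171 / 264.9 × 100 = 64.55 %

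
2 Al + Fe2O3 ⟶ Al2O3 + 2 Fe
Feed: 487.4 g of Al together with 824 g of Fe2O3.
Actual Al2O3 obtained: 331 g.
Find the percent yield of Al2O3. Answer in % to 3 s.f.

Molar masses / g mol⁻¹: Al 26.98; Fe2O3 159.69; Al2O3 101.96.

n(Al) = 487.4 / 26.98 = 18.07 mol
n(Fe2O3) = 824.0 / 159.69 = 5.160 mol
n/ν → Al: 9.035, Fe2O3: 5.160; Fe2O3 is limiting.
theoretical n(Al2O3) = (1/1) × 5.160 = 5.160 mol → 526.1 g
% yield = 331 / 526.1 × 100 = 62.92 %

62.9 %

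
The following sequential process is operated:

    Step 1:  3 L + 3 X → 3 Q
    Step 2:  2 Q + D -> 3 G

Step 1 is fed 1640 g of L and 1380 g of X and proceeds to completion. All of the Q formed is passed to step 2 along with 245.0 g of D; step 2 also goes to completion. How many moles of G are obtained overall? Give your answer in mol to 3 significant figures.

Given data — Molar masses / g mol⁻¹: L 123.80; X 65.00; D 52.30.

14.1 mol

Step 1:
n(L) = 1640 / 123.80 = 13.25 mol
n(X) = 1380 / 65.00 = 21.23 mol
n/ν → L: 4.417, X: 7.077; L is limiting.
n(Q) produced = (3/3) × 13.25 = 13.25 mol
Step 2:
n(Q) available = 13.25 mol
n(D) = 245.0 / 52.30 = 4.685 mol
n/ν → Q: 6.625, D: 4.685; D is limiting.
n(G) = (3/1) × 4.685 = 14.06 mol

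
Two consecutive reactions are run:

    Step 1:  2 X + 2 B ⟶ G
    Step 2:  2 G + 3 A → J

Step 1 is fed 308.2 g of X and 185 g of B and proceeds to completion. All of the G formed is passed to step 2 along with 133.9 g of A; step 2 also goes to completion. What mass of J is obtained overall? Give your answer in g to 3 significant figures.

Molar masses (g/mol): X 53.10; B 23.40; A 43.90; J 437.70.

445 g

Step 1:
n(X) = 308.2 / 53.10 = 5.804 mol
n(B) = 185.0 / 23.40 = 7.906 mol
n/ν for X = 5.804/2 = 2.902
n/ν for B = 7.906/2 = 3.953
Smallest n/ν is X → limiting reagent.
n(G) produced = (1/2) × 5.804 = 2.902 mol
Step 2:
n(G) available = 2.902 mol
n(A) = 133.9 / 43.90 = 3.050 mol
n/ν for G = 2.902/2 = 1.451
n/ν for A = 3.050/3 = 1.017
Smallest n/ν is A → limiting reagent.
n(J) = (1/3) × 3.050 = 1.017 mol
mass = 1.017 × 437.70 = 445.1 g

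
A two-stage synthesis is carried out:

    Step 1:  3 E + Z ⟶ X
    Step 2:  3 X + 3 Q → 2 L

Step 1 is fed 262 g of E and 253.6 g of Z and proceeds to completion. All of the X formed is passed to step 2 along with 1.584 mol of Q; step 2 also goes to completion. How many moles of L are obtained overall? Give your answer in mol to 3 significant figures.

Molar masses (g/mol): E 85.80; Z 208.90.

0.679 mol

Step 1:
n(E) = 262.0 / 85.80 = 3.054 mol
n(Z) = 253.6 / 208.90 = 1.214 mol
n/ν → E: 1.018, Z: 1.214; E is limiting.
n(X) produced = (1/3) × 3.054 = 1.018 mol
Step 2:
n(X) available = 1.018 mol
n(Q) = 1.584 mol
n/ν → X: 0.3393, Q: 0.5280; X is limiting.
n(L) = (2/3) × 1.018 = 0.6787 mol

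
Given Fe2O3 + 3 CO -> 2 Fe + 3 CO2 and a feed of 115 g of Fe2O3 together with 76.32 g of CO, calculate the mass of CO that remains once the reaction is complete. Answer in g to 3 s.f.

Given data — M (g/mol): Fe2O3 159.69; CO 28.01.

n(Fe2O3) = 115.0 / 159.69 = 0.7201 mol
n(CO) = 76.32 / 28.01 = 2.725 mol
n/ν for Fe2O3 = 0.7201/1 = 0.7201
n/ν for CO = 2.725/3 = 0.9083
Smallest n/ν is Fe2O3 → limiting reagent.
CO consumed = (3/1) × 0.7201 = 2.160 mol
CO remaining = 2.725 − 2.160 = 0.5650 mol
mass = 0.5650 × 28.01 = 15.83 g

15.8 g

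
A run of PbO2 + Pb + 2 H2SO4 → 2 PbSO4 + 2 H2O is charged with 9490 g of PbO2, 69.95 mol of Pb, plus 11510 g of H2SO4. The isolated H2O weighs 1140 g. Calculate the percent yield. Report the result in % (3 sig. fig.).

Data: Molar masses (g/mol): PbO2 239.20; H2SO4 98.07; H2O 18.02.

n(PbO2) = 9490 / 239.20 = 39.67 mol
n(Pb) = 69.95 mol
n(H2SO4) = 11510 / 98.07 = 117.4 mol
n/ν → PbO2: 39.67, Pb: 69.95, H2SO4: 58.70; PbO2 is limiting.
theoretical n(H2O) = (2/1) × 39.67 = 79.34 mol → 1430 g
% yield = 1140 / 1430 × 100 = 79.72 %

79.7 %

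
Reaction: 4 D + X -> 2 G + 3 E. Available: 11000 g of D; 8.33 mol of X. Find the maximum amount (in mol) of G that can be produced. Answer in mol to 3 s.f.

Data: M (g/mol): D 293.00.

n(D) = 11000 / 293.00 = 37.54 mol
n(X) = 8.330 mol
n/ν for D = 37.54/4 = 9.385
n/ν for X = 8.330/1 = 8.330
Smallest n/ν is X → limiting reagent.
n(G) = (2/1) × 8.330 = 16.66 mol

16.7 mol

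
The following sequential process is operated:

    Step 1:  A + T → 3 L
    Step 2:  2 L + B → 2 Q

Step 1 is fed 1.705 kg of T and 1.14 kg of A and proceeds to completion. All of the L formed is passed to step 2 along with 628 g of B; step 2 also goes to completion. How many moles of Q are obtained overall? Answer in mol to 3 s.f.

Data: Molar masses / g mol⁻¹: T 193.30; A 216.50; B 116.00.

10.8 mol

Step 1:
n(T) = 1.705×1000 / 193.30 = 8.820 mol
n(A) = 1.140×1000 / 216.50 = 5.266 mol
n/ν for T = 8.820/1 = 8.820
n/ν for A = 5.266/1 = 5.266
Smallest n/ν is A → limiting reagent.
n(L) produced = (3/1) × 5.266 = 15.80 mol
Step 2:
n(L) available = 15.80 mol
n(B) = 628.0 / 116.00 = 5.414 mol
n/ν for L = 15.80/2 = 7.900
n/ν for B = 5.414/1 = 5.414
Smallest n/ν is B → limiting reagent.
n(Q) = (2/1) × 5.414 = 10.83 mol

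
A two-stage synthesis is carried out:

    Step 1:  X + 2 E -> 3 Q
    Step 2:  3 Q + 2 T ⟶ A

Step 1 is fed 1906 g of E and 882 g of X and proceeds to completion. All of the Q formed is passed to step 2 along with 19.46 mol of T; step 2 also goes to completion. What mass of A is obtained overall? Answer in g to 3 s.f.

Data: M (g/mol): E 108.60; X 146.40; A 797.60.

4810 g

Step 1:
n(E) = 1906 / 108.60 = 17.55 mol
n(X) = 882.0 / 146.40 = 6.025 mol
n/ν for E = 17.55/2 = 8.775
n/ν for X = 6.025/1 = 6.025
Smallest n/ν is X → limiting reagent.
n(Q) produced = (3/1) × 6.025 = 18.08 mol
Step 2:
n(Q) available = 18.08 mol
n(T) = 19.46 mol
n/ν for Q = 18.08/3 = 6.027
n/ν for T = 19.46/2 = 9.730
Smallest n/ν is Q → limiting reagent.
n(A) = (1/3) × 18.08 = 6.027 mol
mass = 6.027 × 797.60 = 4807 g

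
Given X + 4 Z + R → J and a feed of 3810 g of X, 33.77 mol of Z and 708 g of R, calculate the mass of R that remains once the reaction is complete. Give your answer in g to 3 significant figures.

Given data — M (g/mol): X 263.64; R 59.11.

209 g

n(X) = 3810 / 263.64 = 14.45 mol
n(Z) = 33.77 mol
n(R) = 708.0 / 59.11 = 11.98 mol
n/ν for X = 14.45/1 = 14.45
n/ν for Z = 33.77/4 = 8.443
n/ν for R = 11.98/1 = 11.98
Smallest n/ν is Z → limiting reagent.
R consumed = (1/4) × 33.77 = 8.443 mol
R remaining = 11.98 − 8.443 = 3.537 mol
mass = 3.537 × 59.11 = 209.1 g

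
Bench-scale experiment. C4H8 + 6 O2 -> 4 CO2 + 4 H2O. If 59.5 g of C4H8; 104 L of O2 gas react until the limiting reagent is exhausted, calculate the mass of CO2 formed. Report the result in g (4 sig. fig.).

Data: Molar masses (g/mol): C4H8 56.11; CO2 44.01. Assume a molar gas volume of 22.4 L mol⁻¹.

n(C4H8) = 59.50 / 56.11 = 1.060 mol
n(O2) = 104.0 / 22.4 = 4.643 mol
n/ν for C4H8 = 1.060/1 = 1.060
n/ν for O2 = 4.643/6 = 0.7738
Smallest n/ν is O2 → limiting reagent.
n(CO2) = (4/6) × 4.643 = 3.095 mol
mass = 3.095 × 44.01 = 136.2 g

136.2 g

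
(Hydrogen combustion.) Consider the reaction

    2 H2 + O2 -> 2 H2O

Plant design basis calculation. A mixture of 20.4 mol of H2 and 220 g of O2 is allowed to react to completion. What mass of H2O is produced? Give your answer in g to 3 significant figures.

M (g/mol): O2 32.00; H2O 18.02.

n(H2) = 20.40 mol
n(O2) = 220.0 / 32.00 = 6.875 mol
n/ν for H2 = 20.40/2 = 10.20
n/ν for O2 = 6.875/1 = 6.875
Smallest n/ν is O2 → limiting reagent.
n(H2O) = (2/1) × 6.875 = 13.75 mol
mass = 13.75 × 18.02 = 247.8 g

248 g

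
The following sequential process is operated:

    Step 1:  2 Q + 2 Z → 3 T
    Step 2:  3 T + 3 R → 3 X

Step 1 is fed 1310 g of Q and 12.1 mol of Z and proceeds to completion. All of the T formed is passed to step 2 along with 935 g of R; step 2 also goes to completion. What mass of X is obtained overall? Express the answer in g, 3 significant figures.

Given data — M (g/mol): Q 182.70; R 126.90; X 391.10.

2880 g

Step 1:
n(Q) = 1310 / 182.70 = 7.170 mol
n(Z) = 12.10 mol
n/ν → Q: 3.585, Z: 6.050; Q is limiting.
n(T) produced = (3/2) × 7.170 = 10.76 mol
Step 2:
n(T) available = 10.76 mol
n(R) = 935.0 / 126.90 = 7.368 mol
n/ν → T: 3.587, R: 2.456; R is limiting.
n(X) = (3/3) × 7.368 = 7.368 mol
mass = 7.368 × 391.10 = 2882 g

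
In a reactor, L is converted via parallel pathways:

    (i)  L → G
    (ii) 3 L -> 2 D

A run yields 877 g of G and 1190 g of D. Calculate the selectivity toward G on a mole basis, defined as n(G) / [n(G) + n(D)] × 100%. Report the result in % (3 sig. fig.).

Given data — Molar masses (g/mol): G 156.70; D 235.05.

52.5 %

n(G) = 877 / 156.70 = 5.597 mol
n(D) = 1190 / 235.05 = 5.063 mol
selectivity = 5.597/(5.597+5.063) × 100 = 52.50 %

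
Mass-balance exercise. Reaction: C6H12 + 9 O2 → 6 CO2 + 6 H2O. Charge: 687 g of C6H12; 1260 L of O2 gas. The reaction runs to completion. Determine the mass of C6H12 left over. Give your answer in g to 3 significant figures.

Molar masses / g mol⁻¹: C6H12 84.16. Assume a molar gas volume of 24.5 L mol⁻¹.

206 g

n(C6H12) = 687.0 / 84.16 = 8.163 mol
n(O2) = 1260 / 24.5 = 51.43 mol
n/ν for C6H12 = 8.163/1 = 8.163
n/ν for O2 = 51.43/9 = 5.714
Smallest n/ν is O2 → limiting reagent.
C6H12 consumed = (1/9) × 51.43 = 5.714 mol
C6H12 remaining = 8.163 − 5.714 = 2.449 mol
mass = 2.449 × 84.16 = 206.1 g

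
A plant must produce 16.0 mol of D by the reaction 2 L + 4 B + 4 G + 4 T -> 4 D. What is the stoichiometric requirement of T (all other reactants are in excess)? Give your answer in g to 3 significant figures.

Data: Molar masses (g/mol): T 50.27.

804 g

n(D) = 16.00 mol
n(T) = (4/4) × 16.00 = 16.00 mol
mass = 16.00 × 50.27 = 804.3 g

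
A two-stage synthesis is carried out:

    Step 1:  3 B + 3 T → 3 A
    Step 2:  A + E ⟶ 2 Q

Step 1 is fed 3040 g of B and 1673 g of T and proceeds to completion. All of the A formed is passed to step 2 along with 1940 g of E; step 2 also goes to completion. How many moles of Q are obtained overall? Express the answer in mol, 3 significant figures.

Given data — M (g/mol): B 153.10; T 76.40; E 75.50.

Step 1:
n(B) = 3040 / 153.10 = 19.86 mol
n(T) = 1673 / 76.40 = 21.90 mol
n/ν → B: 6.620, T: 7.300; B is limiting.
n(A) produced = (3/3) × 19.86 = 19.86 mol
Step 2:
n(A) available = 19.86 mol
n(E) = 1940 / 75.50 = 25.70 mol
n/ν → A: 19.86, E: 25.70; A is limiting.
n(Q) = (2/1) × 19.86 = 39.72 mol

39.7 mol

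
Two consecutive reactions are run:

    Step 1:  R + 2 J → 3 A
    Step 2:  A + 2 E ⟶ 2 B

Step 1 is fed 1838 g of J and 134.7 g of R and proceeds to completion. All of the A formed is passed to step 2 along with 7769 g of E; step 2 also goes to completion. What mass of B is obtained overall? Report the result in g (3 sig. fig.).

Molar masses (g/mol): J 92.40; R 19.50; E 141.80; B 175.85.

7290 g

Step 1:
n(J) = 1838 / 92.40 = 19.89 mol
n(R) = 134.7 / 19.50 = 6.908 mol
n/ν for J = 19.89/2 = 9.945
n/ν for R = 6.908/1 = 6.908
Smallest n/ν is R → limiting reagent.
n(A) produced = (3/1) × 6.908 = 20.72 mol
Step 2:
n(A) available = 20.72 mol
n(E) = 7769 / 141.80 = 54.79 mol
n/ν for A = 20.72/1 = 20.72
n/ν for E = 54.79/2 = 27.40
Smallest n/ν is A → limiting reagent.
n(B) = (2/1) × 20.72 = 41.44 mol
mass = 41.44 × 175.85 = 7287 g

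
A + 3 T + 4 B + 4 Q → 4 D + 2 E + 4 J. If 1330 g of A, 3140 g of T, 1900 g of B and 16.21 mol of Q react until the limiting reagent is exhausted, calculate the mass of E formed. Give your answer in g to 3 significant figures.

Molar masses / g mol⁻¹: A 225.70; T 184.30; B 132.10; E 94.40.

n(A) = 1330 / 225.70 = 5.893 mol
n(T) = 3140 / 184.30 = 17.04 mol
n(B) = 1900 / 132.10 = 14.38 mol
n(Q) = 16.21 mol
n/ν for A = 5.893/1 = 5.893
n/ν for T = 17.04/3 = 5.680
n/ν for B = 14.38/4 = 3.595
n/ν for Q = 16.21/4 = 4.053
Smallest n/ν is B → limiting reagent.
n(E) = (2/4) × 14.38 = 7.190 mol
mass = 7.190 × 94.40 = 678.7 g

679 g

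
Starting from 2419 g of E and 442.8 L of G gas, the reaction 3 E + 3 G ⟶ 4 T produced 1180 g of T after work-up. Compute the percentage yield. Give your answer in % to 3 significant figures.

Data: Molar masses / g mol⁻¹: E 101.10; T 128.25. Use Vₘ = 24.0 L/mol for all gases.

n(E) = 2419 / 101.10 = 23.93 mol
n(G) = 442.8 / 24.0 = 18.45 mol
n/ν for E = 23.93/3 = 7.977
n/ν for G = 18.45/3 = 6.150
Smallest n/ν is G → limiting reagent.
theoretical n(T) = (4/3) × 18.45 = 24.60 mol → 3155 g
% yield = 1180 / 3155 × 100 = 37.40 %

37.4 %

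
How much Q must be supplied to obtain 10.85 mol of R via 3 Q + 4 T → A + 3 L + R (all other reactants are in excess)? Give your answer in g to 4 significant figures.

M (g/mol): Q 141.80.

n(R) = 10.85 mol
n(Q) = (3/1) × 10.85 = 32.55 mol
mass = 32.55 × 141.80 = 4616 g

4616 g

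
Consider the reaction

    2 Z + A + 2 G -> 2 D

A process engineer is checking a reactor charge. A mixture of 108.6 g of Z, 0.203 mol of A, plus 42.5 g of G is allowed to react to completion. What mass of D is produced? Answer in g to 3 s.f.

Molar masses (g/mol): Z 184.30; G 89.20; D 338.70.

138 g

n(Z) = 108.6 / 184.30 = 0.5893 mol
n(A) = 0.2030 mol
n(G) = 42.50 / 89.20 = 0.4765 mol
n/ν → Z: 0.2947, A: 0.2030, G: 0.2383; A is limiting.
n(D) = (2/1) × 0.2030 = 0.4060 mol
mass = 0.4060 × 338.70 = 137.5 g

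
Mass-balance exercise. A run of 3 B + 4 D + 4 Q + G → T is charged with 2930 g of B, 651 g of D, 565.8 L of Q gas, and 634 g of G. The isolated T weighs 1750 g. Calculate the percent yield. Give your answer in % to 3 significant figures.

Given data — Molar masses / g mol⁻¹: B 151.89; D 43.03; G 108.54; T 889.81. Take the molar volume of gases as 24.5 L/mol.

n(B) = 2930 / 151.89 = 19.29 mol
n(D) = 651.0 / 43.03 = 15.13 mol
n(Q) = 565.8 / 24.5 = 23.09 mol
n(G) = 634.0 / 108.54 = 5.841 mol
n/ν for B = 19.29/3 = 6.430
n/ν for D = 15.13/4 = 3.783
n/ν for Q = 23.09/4 = 5.773
n/ν for G = 5.841/1 = 5.841
Smallest n/ν is D → limiting reagent.
theoretical n(T) = (1/4) × 15.13 = 3.783 mol → 3366 g
% yield = 1750 / 3366 × 100 = 51.99 %

52.0 %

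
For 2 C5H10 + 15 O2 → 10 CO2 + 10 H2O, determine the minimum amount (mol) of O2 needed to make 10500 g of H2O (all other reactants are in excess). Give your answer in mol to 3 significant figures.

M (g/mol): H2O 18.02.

874 mol

n(H2O) = 10500 / 18.02 = 582.7 mol
n(O2) = (15/10) × 582.7 = 874.1 mol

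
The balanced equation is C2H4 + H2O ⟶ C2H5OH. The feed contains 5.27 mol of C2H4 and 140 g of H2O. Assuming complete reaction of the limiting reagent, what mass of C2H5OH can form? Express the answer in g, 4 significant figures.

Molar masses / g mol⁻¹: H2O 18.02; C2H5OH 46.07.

242.8 g

n(C2H4) = 5.270 mol
n(H2O) = 140.0 / 18.02 = 7.769 mol
n/ν for C2H4 = 5.270/1 = 5.270
n/ν for H2O = 7.769/1 = 7.769
Smallest n/ν is C2H4 → limiting reagent.
n(C2H5OH) = (1/1) × 5.270 = 5.270 mol
mass = 5.270 × 46.07 = 242.8 g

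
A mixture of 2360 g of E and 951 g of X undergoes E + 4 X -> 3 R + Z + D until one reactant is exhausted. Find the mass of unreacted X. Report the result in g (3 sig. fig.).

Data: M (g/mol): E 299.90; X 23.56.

209 g

n(E) = 2360 / 299.90 = 7.869 mol
n(X) = 951.0 / 23.56 = 40.37 mol
n/ν for E = 7.869/1 = 7.869
n/ν for X = 40.37/4 = 10.09
Smallest n/ν is E → limiting reagent.
X consumed = (4/1) × 7.869 = 31.48 mol
X remaining = 40.37 − 31.48 = 8.890 mol
mass = 8.890 × 23.56 = 209.4 g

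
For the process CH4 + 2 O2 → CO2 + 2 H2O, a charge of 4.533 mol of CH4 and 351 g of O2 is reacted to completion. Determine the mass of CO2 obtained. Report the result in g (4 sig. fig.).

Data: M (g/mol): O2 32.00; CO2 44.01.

199.5 g

n(CH4) = 4.533 mol
n(O2) = 351.0 / 32.00 = 10.97 mol
n/ν for CH4 = 4.533/1 = 4.533
n/ν for O2 = 10.97/2 = 5.485
Smallest n/ν is CH4 → limiting reagent.
n(CO2) = (1/1) × 4.533 = 4.533 mol
mass = 4.533 × 44.01 = 199.5 g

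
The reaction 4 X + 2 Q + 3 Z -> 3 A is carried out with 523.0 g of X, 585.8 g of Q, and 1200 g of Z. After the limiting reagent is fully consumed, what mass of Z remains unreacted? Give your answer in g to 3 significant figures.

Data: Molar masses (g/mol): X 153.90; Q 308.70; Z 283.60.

n(X) = 523.0 / 153.90 = 3.398 mol
n(Q) = 585.8 / 308.70 = 1.898 mol
n(Z) = 1200 / 283.60 = 4.231 mol
n/ν for X = 3.398/4 = 0.8495
n/ν for Q = 1.898/2 = 0.9490
n/ν for Z = 4.231/3 = 1.410
Smallest n/ν is X → limiting reagent.
Z consumed = (3/4) × 3.398 = 2.549 mol
Z remaining = 4.231 − 2.549 = 1.682 mol
mass = 1.682 × 283.60 = 477.0 g

477 g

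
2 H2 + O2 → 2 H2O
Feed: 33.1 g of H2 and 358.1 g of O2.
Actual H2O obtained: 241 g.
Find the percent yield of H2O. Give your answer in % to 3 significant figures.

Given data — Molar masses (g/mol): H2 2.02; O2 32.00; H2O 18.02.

n(H2) = 33.10 / 2.02 = 16.39 mol
n(O2) = 358.1 / 32.00 = 11.19 mol
n/ν for H2 = 16.39/2 = 8.195
n/ν for O2 = 11.19/1 = 11.19
Smallest n/ν is H2 → limiting reagent.
theoretical n(H2O) = (2/2) × 16.39 = 16.39 mol → 295.3 g
% yield = 241 / 295.3 × 100 = 81.61 %

81.6 %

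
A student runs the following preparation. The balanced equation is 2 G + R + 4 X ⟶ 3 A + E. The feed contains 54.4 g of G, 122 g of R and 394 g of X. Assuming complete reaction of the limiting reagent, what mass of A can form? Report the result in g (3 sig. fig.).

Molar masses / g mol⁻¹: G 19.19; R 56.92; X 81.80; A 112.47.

n(G) = 54.40 / 19.19 = 2.835 mol
n(R) = 122.0 / 56.92 = 2.143 mol
n(X) = 394.0 / 81.80 = 4.817 mol
n/ν for G = 2.835/2 = 1.418
n/ν for R = 2.143/1 = 2.143
n/ν for X = 4.817/4 = 1.204
Smallest n/ν is X → limiting reagent.
n(A) = (3/4) × 4.817 = 3.613 mol
mass = 3.613 × 112.47 = 406.4 g

406 g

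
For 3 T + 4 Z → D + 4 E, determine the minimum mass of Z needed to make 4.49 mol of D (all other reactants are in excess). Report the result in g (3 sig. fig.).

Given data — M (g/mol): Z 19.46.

n(D) = 4.490 mol
n(Z) = (4/1) × 4.490 = 17.96 mol
mass = 17.96 × 19.46 = 349.5 g

350 g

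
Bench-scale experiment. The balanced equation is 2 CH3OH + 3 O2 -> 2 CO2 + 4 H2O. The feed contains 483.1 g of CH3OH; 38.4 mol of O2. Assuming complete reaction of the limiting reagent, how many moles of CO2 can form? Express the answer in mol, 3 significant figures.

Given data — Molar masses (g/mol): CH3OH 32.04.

15.1 mol

n(CH3OH) = 483.1 / 32.04 = 15.08 mol
n(O2) = 38.40 mol
n/ν for CH3OH = 15.08/2 = 7.540
n/ν for O2 = 38.40/3 = 12.80
Smallest n/ν is CH3OH → limiting reagent.
n(CO2) = (2/2) × 15.08 = 15.08 mol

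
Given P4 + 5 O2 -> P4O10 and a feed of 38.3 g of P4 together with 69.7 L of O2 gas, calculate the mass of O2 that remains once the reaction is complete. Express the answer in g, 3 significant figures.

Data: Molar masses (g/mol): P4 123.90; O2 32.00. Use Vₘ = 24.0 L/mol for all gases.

43.5 g

n(P4) = 38.30 / 123.90 = 0.3091 mol
n(O2) = 69.70 / 24.0 = 2.904 mol
n/ν for P4 = 0.3091/1 = 0.3091
n/ν for O2 = 2.904/5 = 0.5808
Smallest n/ν is P4 → limiting reagent.
O2 consumed = (5/1) × 0.3091 = 1.546 mol
O2 remaining = 2.904 − 1.546 = 1.358 mol
mass = 1.358 × 32.00 = 43.46 g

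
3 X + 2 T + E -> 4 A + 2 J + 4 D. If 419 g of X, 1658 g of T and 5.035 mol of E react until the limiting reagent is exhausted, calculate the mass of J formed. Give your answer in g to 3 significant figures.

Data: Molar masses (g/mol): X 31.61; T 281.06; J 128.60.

n(X) = 419.0 / 31.61 = 13.26 mol
n(T) = 1658 / 281.06 = 5.899 mol
n(E) = 5.035 mol
n/ν for X = 13.26/3 = 4.420
n/ν for T = 5.899/2 = 2.950
n/ν for E = 5.035/1 = 5.035
Smallest n/ν is T → limiting reagent.
n(J) = (2/2) × 5.899 = 5.899 mol
mass = 5.899 × 128.60 = 758.6 g

759 g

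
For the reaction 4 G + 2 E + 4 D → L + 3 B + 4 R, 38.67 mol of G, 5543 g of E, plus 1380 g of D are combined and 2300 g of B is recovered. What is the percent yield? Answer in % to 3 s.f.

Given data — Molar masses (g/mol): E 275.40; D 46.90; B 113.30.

92.0 %

n(G) = 38.67 mol
n(E) = 5543 / 275.40 = 20.13 mol
n(D) = 1380 / 46.90 = 29.42 mol
n/ν for G = 38.67/4 = 9.668
n/ν for E = 20.13/2 = 10.07
n/ν for D = 29.42/4 = 7.355
Smallest n/ν is D → limiting reagent.
theoretical n(B) = (3/4) × 29.42 = 22.07 mol → 2501 g
% yield = 2300 / 2501 × 100 = 91.96 %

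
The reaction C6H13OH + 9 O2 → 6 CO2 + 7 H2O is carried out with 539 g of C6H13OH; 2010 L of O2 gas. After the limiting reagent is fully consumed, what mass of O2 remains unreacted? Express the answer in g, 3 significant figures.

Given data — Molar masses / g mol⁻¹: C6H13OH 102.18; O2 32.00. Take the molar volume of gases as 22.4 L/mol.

1350 g

n(C6H13OH) = 539.0 / 102.18 = 5.275 mol
n(O2) = 2010 / 22.4 = 89.73 mol
n/ν for C6H13OH = 5.275/1 = 5.275
n/ν for O2 = 89.73/9 = 9.970
Smallest n/ν is C6H13OH → limiting reagent.
O2 consumed = (9/1) × 5.275 = 47.48 mol
O2 remaining = 89.73 − 47.48 = 42.25 mol
mass = 42.25 × 32.00 = 1352 g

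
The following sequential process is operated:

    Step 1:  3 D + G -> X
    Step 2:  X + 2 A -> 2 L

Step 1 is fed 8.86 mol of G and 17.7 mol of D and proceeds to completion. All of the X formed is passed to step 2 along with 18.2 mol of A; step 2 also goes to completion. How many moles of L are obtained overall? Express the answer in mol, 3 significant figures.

Step 1:
n(G) = 8.860 mol
n(D) = 17.70 mol
n/ν → G: 8.860, D: 5.900; D is limiting.
n(X) produced = (1/3) × 17.70 = 5.900 mol
Step 2:
n(X) available = 5.900 mol
n(A) = 18.20 mol
n/ν → X: 5.900, A: 9.100; X is limiting.
n(L) = (2/1) × 5.900 = 11.80 mol

11.8 mol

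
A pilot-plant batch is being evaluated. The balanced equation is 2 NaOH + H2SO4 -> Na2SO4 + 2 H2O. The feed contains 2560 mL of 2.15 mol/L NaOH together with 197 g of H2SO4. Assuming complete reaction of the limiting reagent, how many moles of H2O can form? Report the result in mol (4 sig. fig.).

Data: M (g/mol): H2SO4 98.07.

4.018 mol

n(NaOH) = 2.15 × 2560/1000 = 5.504 mol
n(H2SO4) = 197.0 / 98.07 = 2.009 mol
n/ν → NaOH: 2.752, H2SO4: 2.009; H2SO4 is limiting.
n(H2O) = (2/1) × 2.009 = 4.018 mol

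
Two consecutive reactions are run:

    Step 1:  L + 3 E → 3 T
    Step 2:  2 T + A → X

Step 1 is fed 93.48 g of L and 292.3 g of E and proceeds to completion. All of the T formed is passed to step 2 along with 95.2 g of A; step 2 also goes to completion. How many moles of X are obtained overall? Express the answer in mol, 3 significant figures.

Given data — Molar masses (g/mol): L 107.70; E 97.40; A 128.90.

0.739 mol

Step 1:
n(L) = 93.48 / 107.70 = 0.8680 mol
n(E) = 292.3 / 97.40 = 3.001 mol
n/ν for L = 0.8680/1 = 0.8680
n/ν for E = 3.001/3 = 1.000
Smallest n/ν is L → limiting reagent.
n(T) produced = (3/1) × 0.8680 = 2.604 mol
Step 2:
n(T) available = 2.604 mol
n(A) = 95.20 / 128.90 = 0.7386 mol
n/ν for T = 2.604/2 = 1.302
n/ν for A = 0.7386/1 = 0.7386
Smallest n/ν is A → limiting reagent.
n(X) = (1/1) × 0.7386 = 0.7386 mol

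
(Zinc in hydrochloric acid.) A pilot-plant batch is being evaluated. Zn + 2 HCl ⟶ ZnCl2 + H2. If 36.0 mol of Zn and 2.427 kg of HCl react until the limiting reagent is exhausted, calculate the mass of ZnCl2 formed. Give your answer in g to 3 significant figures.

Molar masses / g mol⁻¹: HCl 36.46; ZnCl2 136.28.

n(Zn) = 36.00 mol
n(HCl) = 2.427×1000 / 36.46 = 66.57 mol
n/ν for Zn = 36.00/1 = 36.00
n/ν for HCl = 66.57/2 = 33.29
Smallest n/ν is HCl → limiting reagent.
n(ZnCl2) = (1/2) × 66.57 = 33.29 mol
mass = 33.29 × 136.28 = 4537 g

4540 g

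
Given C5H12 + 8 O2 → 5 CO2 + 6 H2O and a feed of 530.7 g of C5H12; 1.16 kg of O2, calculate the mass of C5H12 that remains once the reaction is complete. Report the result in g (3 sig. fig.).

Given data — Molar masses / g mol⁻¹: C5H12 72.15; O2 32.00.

204 g

n(C5H12) = 530.7 / 72.15 = 7.356 mol
n(O2) = 1.160×1000 / 32.00 = 36.25 mol
n/ν → C5H12: 7.356, O2: 4.531; O2 is limiting.
C5H12 consumed = (1/8) × 36.25 = 4.531 mol
C5H12 remaining = 7.356 − 4.531 = 2.825 mol
mass = 2.825 × 72.15 = 203.8 g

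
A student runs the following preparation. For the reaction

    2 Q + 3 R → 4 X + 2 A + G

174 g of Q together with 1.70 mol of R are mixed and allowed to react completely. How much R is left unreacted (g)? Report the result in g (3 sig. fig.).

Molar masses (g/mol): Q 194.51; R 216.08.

n(Q) = 174.0 / 194.51 = 0.8946 mol
n(R) = 1.700 mol
n/ν for Q = 0.8946/2 = 0.4473
n/ν for R = 1.700/3 = 0.5667
Smallest n/ν is Q → limiting reagent.
R consumed = (3/2) × 0.8946 = 1.342 mol
R remaining = 1.700 − 1.342 = 0.3580 mol
mass = 0.3580 × 216.08 = 77.36 g

77.4 g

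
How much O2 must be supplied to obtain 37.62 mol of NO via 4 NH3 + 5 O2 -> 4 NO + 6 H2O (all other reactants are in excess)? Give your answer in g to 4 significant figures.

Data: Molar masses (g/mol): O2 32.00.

n(NO) = 37.62 mol
n(O2) = (5/4) × 37.62 = 47.03 mol
mass = 47.03 × 32.00 = 1505 g

1505 g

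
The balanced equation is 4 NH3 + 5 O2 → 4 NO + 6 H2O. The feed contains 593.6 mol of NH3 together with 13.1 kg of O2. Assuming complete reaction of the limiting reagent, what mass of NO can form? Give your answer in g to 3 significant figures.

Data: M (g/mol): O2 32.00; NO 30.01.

9830 g

n(NH3) = 593.6 mol
n(O2) = 13.10×1000 / 32.00 = 409.4 mol
n/ν for NH3 = 593.6/4 = 148.4
n/ν for O2 = 409.4/5 = 81.88
Smallest n/ν is O2 → limiting reagent.
n(NO) = (4/5) × 409.4 = 327.5 mol
mass = 327.5 × 30.01 = 9828 g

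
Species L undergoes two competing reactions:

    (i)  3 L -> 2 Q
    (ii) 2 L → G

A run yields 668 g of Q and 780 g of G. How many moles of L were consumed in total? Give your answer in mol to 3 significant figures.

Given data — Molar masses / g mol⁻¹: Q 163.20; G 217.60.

n(Q) = 668 / 163.20 = 4.093 mol
n(G) = 780 / 217.60 = 3.585 mol
n(L) via (i) = (3/2)×4.093 = 6.140 mol
n(L) via (ii) = (2/1)×3.585 = 7.170 mol
total n(L) = 6.140 + 7.170 = 13.31 mol

13.3 mol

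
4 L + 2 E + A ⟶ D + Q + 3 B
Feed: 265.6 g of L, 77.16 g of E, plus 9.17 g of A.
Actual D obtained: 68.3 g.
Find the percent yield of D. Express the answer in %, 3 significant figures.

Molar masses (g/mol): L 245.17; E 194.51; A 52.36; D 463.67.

84.1 %

n(L) = 265.6 / 245.17 = 1.083 mol
n(E) = 77.16 / 194.51 = 0.3967 mol
n(A) = 9.170 / 52.36 = 0.1751 mol
n/ν → L: 0.2708, E: 0.1984, A: 0.1751; A is limiting.
theoretical n(D) = (1/1) × 0.1751 = 0.1751 mol → 81.19 g
% yield = 68.3 / 81.19 × 100 = 84.12 %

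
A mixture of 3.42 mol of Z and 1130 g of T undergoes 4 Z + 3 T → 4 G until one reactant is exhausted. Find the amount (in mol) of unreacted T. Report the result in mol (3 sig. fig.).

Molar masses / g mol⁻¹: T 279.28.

1.48 mol

n(Z) = 3.420 mol
n(T) = 1130 / 279.28 = 4.046 mol
n/ν for Z = 3.420/4 = 0.8550
n/ν for T = 4.046/3 = 1.349
Smallest n/ν is Z → limiting reagent.
T consumed = (3/4) × 3.420 = 2.565 mol
T remaining = 4.046 − 2.565 = 1.481 mol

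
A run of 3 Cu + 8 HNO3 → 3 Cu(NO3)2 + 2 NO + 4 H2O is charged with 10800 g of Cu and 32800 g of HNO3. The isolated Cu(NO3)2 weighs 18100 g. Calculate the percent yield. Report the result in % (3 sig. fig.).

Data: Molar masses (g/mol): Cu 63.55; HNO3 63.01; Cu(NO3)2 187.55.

56.8 %

n(Cu) = 10800 / 63.55 = 169.9 mol
n(HNO3) = 32800 / 63.01 = 520.6 mol
n/ν → Cu: 56.63, HNO3: 65.08; Cu is limiting.
theoretical n(Cu(NO3)2) = (3/3) × 169.9 = 169.9 mol → 31860 g
% yield = 18100 / 31860 × 100 = 56.81 %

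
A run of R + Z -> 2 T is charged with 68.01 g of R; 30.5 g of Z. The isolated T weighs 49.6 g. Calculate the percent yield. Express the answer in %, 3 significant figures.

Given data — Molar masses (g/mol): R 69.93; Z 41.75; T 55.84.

60.8 %

n(R) = 68.01 / 69.93 = 0.9725 mol
n(Z) = 30.50 / 41.75 = 0.7305 mol
n/ν for R = 0.9725/1 = 0.9725
n/ν for Z = 0.7305/1 = 0.7305
Smallest n/ν is Z → limiting reagent.
theoretical n(T) = (2/1) × 0.7305 = 1.461 mol → 81.58 g
% yield = 49.6 / 81.58 × 100 = 60.80 %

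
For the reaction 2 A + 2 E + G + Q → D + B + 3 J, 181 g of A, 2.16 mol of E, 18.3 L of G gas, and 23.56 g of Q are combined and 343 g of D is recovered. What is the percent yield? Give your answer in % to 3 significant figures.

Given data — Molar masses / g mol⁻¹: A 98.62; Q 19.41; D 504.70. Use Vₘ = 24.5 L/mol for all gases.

91.0 %

n(A) = 181.0 / 98.62 = 1.835 mol
n(E) = 2.160 mol
n(G) = 18.30 / 24.5 = 0.7469 mol
n(Q) = 23.56 / 19.41 = 1.214 mol
n/ν for A = 1.835/2 = 0.9175
n/ν for E = 2.160/2 = 1.080
n/ν for G = 0.7469/1 = 0.7469
n/ν for Q = 1.214/1 = 1.214
Smallest n/ν is G → limiting reagent.
theoretical n(D) = (1/1) × 0.7469 = 0.7469 mol → 377.0 g
% yield = 343 / 377.0 × 100 = 90.98 %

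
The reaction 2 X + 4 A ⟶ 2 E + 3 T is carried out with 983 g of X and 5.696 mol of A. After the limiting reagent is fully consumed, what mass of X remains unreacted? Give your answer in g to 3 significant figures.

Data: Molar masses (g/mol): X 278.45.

n(X) = 983.0 / 278.45 = 3.530 mol
n(A) = 5.696 mol
n/ν for X = 3.530/2 = 1.765
n/ν for A = 5.696/4 = 1.424
Smallest n/ν is A → limiting reagent.
X consumed = (2/4) × 5.696 = 2.848 mol
X remaining = 3.530 − 2.848 = 0.6820 mol
mass = 0.6820 × 278.45 = 189.9 g

190 g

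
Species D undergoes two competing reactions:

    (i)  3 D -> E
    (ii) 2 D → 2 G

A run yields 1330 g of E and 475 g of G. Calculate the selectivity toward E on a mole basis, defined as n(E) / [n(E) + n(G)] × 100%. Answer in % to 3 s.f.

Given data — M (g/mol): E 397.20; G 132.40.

48.3 %

n(E) = 1330 / 397.20 = 3.348 mol
n(G) = 475 / 132.40 = 3.588 mol
selectivity = 3.348/(3.348+3.588) × 100 = 48.27 %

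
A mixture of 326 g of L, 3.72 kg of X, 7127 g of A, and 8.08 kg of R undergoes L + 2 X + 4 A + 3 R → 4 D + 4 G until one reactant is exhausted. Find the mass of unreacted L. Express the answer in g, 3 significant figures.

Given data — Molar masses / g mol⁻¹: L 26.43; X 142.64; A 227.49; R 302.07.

119 g

n(L) = 326.0 / 26.43 = 12.33 mol
n(X) = 3.720×1000 / 142.64 = 26.08 mol
n(A) = 7127 / 227.49 = 31.33 mol
n(R) = 8.080×1000 / 302.07 = 26.75 mol
n/ν for L = 12.33/1 = 12.33
n/ν for X = 26.08/2 = 13.04
n/ν for A = 31.33/4 = 7.833
n/ν for R = 26.75/3 = 8.917
Smallest n/ν is A → limiting reagent.
L consumed = (1/4) × 31.33 = 7.833 mol
L remaining = 12.33 − 7.833 = 4.497 mol
mass = 4.497 × 26.43 = 118.9 g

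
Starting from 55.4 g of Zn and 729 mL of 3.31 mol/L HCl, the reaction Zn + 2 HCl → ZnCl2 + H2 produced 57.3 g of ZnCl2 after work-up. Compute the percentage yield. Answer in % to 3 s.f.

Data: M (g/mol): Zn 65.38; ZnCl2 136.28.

n(Zn) = 55.40 / 65.38 = 0.8474 mol
n(HCl) = 3.31 × 729.0/1000 = 2.413 mol
n/ν for Zn = 0.8474/1 = 0.8474
n/ν for HCl = 2.413/2 = 1.207
Smallest n/ν is Zn → limiting reagent.
theoretical n(ZnCl2) = (1/1) × 0.8474 = 0.8474 mol → 115.5 g
% yield = 57.3 / 115.5 × 100 = 49.61 %

49.6 %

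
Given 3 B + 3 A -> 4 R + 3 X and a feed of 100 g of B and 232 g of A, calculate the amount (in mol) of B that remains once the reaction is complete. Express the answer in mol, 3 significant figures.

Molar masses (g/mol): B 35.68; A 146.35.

1.22 mol

n(B) = 100.0 / 35.68 = 2.803 mol
n(A) = 232.0 / 146.35 = 1.585 mol
n/ν → B: 0.9343, A: 0.5283; A is limiting.
B consumed = (3/3) × 1.585 = 1.585 mol
B remaining = 2.803 − 1.585 = 1.218 mol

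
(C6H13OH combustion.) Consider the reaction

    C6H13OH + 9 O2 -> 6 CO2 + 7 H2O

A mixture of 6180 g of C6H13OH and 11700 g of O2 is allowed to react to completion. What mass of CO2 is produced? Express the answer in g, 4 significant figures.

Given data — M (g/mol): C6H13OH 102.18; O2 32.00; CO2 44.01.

n(C6H13OH) = 6180 / 102.18 = 60.48 mol
n(O2) = 11700 / 32.00 = 365.6 mol
n/ν for C6H13OH = 60.48/1 = 60.48
n/ν for O2 = 365.6/9 = 40.62
Smallest n/ν is O2 → limiting reagent.
n(CO2) = (6/9) × 365.6 = 243.7 mol
mass = 243.7 × 44.01 = 10730 g

10730 g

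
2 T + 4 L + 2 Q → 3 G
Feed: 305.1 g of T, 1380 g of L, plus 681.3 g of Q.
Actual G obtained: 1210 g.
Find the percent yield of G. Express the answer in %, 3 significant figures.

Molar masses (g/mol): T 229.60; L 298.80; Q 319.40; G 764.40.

79.4 %

n(T) = 305.1 / 229.60 = 1.329 mol
n(L) = 1380 / 298.80 = 4.618 mol
n(Q) = 681.3 / 319.40 = 2.133 mol
n/ν → T: 0.6645, L: 1.155, Q: 1.067; T is limiting.
theoretical n(G) = (3/2) × 1.329 = 1.994 mol → 1524 g
% yield = 1210 / 1524 × 100 = 79.40 %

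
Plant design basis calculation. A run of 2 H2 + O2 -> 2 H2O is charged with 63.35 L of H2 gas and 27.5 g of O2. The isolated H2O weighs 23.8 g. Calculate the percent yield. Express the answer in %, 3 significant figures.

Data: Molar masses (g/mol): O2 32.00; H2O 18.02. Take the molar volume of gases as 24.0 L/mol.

76.8 %

n(H2) = 63.35 / 24.0 = 2.640 mol
n(O2) = 27.50 / 32.00 = 0.8594 mol
n/ν for H2 = 2.640/2 = 1.320
n/ν for O2 = 0.8594/1 = 0.8594
Smallest n/ν is O2 → limiting reagent.
theoretical n(H2O) = (2/1) × 0.8594 = 1.719 mol → 30.98 g
% yield = 23.8 / 30.98 × 100 = 76.82 %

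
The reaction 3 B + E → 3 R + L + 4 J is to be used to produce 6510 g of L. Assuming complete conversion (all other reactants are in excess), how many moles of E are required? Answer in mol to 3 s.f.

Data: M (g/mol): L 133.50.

48.8 mol

n(L) = 6510 / 133.50 = 48.76 mol
n(E) = (1/1) × 48.76 = 48.76 mol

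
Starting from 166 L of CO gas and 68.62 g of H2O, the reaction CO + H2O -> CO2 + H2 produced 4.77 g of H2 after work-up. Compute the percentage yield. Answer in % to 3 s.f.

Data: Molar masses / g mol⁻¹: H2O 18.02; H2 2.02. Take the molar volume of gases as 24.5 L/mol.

n(CO) = 166.0 / 24.5 = 6.776 mol
n(H2O) = 68.62 / 18.02 = 3.808 mol
n/ν for CO = 6.776/1 = 6.776
n/ν for H2O = 3.808/1 = 3.808
Smallest n/ν is H2O → limiting reagent.
theoretical n(H2) = (1/1) × 3.808 = 3.808 mol → 7.692 g
% yield = 4.77 / 7.692 × 100 = 62.01 %

62.0 %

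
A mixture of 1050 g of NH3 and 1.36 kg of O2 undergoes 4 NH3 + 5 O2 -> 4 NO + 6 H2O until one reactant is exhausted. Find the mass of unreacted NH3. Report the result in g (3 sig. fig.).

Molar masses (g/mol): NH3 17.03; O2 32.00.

n(NH3) = 1050 / 17.03 = 61.66 mol
n(O2) = 1.360×1000 / 32.00 = 42.50 mol
n/ν → NH3: 15.42, O2: 8.500; O2 is limiting.
NH3 consumed = (4/5) × 42.50 = 34.00 mol
NH3 remaining = 61.66 − 34.00 = 27.66 mol
mass = 27.66 × 17.03 = 471.0 g

471 g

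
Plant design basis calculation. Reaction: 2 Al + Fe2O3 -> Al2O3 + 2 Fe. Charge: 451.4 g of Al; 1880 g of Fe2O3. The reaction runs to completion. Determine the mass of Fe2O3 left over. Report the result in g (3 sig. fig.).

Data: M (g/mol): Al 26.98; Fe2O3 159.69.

n(Al) = 451.4 / 26.98 = 16.73 mol
n(Fe2O3) = 1880 / 159.69 = 11.77 mol
n/ν for Al = 16.73/2 = 8.365
n/ν for Fe2O3 = 11.77/1 = 11.77
Smallest n/ν is Al → limiting reagent.
Fe2O3 consumed = (1/2) × 16.73 = 8.365 mol
Fe2O3 remaining = 11.77 − 8.365 = 3.405 mol
mass = 3.405 × 159.69 = 543.7 g

544 g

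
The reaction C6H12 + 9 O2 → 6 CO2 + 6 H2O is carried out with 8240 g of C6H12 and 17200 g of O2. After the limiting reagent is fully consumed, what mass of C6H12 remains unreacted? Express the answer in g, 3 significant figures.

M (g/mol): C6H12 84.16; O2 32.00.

n(C6H12) = 8240 / 84.16 = 97.91 mol
n(O2) = 17200 / 32.00 = 537.5 mol
n/ν for C6H12 = 97.91/1 = 97.91
n/ν for O2 = 537.5/9 = 59.72
Smallest n/ν is O2 → limiting reagent.
C6H12 consumed = (1/9) × 537.5 = 59.72 mol
C6H12 remaining = 97.91 − 59.72 = 38.19 mol
mass = 38.19 × 84.16 = 3214 g

3210 g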